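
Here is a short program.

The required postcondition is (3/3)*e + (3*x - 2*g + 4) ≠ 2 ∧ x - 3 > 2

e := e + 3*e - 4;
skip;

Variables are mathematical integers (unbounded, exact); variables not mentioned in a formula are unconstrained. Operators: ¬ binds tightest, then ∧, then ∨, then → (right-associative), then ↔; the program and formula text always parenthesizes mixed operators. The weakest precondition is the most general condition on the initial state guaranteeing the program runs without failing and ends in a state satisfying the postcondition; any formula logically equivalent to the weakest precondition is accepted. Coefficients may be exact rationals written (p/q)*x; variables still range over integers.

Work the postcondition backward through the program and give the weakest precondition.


Working backward. After the program, the postcondition (3/3)*e + (3*x - 2*g + 4) ≠ 2 ∧ x - 3 > 2 must hold; in canonical form it is e + 3*x ≠ 2*g - 2 ∧ x > 5.
Before skip: e + 3*x ≠ 2*g - 2 ∧ x > 5
Before e := e + 3*e - 4: 4*e + 3*x ≠ 2*g + 2 ∧ x > 5
Answer: WP = 4*e + 3*x ≠ 2*g + 2 ∧ x > 5


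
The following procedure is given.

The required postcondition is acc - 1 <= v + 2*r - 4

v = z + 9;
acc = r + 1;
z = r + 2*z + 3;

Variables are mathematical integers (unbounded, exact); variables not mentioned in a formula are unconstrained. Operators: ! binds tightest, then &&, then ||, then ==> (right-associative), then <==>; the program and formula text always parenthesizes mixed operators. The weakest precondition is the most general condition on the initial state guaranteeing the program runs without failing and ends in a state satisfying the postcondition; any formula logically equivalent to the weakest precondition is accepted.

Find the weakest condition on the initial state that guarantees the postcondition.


Working backward. After the program, the postcondition acc - 1 <= v + 2*r - 4 must hold; in canonical form it is acc <= 2*r + v - 3.
Before z := r + 2*z + 3: acc <= 2*r + v - 3
Before acc := r + 1: r + v >= 4
Before v := z + 9: r + z >= -5
Answer: WP = r + z >= -5


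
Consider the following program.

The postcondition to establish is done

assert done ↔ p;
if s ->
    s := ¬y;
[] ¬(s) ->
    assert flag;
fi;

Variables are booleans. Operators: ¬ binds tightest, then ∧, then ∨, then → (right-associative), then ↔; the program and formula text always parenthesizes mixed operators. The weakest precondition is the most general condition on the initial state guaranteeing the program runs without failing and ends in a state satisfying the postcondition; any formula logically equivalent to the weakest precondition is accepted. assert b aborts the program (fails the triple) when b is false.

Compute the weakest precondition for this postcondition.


Working backward. After the program, done must hold.
Then branch requires done; else branch requires flag ∧ done.
Before the if: (s → done) ∧ ((¬s) → (flag ∧ done))
Before assert done ↔ p: (done ↔ p) ∧ (s → done) ∧ ((¬s) → (flag ∧ done))
Answer: WP = (done ↔ p) ∧ (s → done) ∧ ((¬s) → (flag ∧ done))


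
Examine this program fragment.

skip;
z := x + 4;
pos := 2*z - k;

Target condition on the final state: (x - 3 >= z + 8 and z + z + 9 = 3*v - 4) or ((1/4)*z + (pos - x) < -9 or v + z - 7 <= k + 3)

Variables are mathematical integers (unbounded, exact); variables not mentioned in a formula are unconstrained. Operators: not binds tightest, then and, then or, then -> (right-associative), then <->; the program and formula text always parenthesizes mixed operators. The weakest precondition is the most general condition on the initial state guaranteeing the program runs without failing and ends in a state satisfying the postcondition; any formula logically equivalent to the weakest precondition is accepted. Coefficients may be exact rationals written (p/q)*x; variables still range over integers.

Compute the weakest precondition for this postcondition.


Working backward. After the program, the postcondition (x - 3 >= z + 8 and z + z + 9 = 3*v - 4) or ((1/4)*z + (pos - x) < -9 or v + z - 7 <= k + 3) must hold; in canonical form it is (x >= z + 11 and 2*z = 3*v - 13) or pos + (1/4)*z < x - 9 or v + z <= k + 10.
Before pos := 2*z - k: (x >= z + 11 and 2*z = 3*v - 13) or (9/4)*z < k + x - 9 or v + z <= k + 10
Before z := x + 4: (5/4)*x < k - 18 or v + x <= k + 6
Before skip: (5/4)*x < k - 18 or v + x <= k + 6
Answer: WP = (5/4)*x < k - 18 or v + x <= k + 6


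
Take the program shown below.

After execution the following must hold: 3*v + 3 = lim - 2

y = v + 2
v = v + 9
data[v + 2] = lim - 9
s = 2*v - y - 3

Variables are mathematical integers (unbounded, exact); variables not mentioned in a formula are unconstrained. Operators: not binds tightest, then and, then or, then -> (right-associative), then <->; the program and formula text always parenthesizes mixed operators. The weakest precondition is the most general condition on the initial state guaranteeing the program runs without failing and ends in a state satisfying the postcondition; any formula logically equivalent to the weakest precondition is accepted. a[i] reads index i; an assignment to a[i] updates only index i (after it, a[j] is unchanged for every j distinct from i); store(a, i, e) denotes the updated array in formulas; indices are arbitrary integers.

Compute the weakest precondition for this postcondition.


Working backward. After the program, the postcondition 3*v + 3 = lim - 2 must hold; in canonical form it is 3*v = lim - 5.
Before s := 2*v - y - 3: 3*v = lim - 5
Before data[v + 2] := lim - 9: 3*v = lim - 5
Before v := v + 9: 3*v = lim - 32
Before y := v + 2: 3*v = lim - 32
Answer: WP = 3*v = lim - 32


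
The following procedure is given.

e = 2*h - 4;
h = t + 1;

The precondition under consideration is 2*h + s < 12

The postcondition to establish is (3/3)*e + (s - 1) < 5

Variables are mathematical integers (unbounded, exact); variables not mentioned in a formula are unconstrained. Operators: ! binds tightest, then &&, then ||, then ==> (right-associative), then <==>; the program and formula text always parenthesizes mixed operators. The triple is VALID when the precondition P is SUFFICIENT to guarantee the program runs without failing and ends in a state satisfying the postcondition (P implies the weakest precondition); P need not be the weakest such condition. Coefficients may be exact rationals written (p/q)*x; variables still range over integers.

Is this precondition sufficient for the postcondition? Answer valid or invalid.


Working backward. After the program, the postcondition (3/3)*e + (s - 1) < 5 must hold; in canonical form it is e + s < 6.
Before h := t + 1: e + s < 6
Before e := 2*h - 4: 2*h + s < 10
The weakest precondition is 2*h + s < 10.
Check whether 2*h + s < 12 implies it.
Countermodel: at the initial state h = 0, s = 10, the precondition holds but the weakest precondition fails.
Answer: invalid


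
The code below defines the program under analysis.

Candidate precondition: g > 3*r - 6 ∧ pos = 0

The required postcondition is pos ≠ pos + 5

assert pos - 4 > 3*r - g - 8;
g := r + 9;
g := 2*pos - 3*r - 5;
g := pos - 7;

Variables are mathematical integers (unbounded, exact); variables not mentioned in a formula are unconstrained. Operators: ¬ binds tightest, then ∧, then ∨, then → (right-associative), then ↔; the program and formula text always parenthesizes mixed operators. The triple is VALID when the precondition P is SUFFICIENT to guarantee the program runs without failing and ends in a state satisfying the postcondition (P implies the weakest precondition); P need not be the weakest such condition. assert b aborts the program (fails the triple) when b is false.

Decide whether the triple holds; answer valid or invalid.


Working backward. After the program, the postcondition pos ≠ pos + 5 must hold; in canonical form it is true.
Before g := pos - 7: true
Before g := 2*pos - 3*r - 5: true
Before g := r + 9: true
Before assert pos - 4 > 3*r - g - 8: g + pos > 3*r - 4
The weakest precondition is g + pos > 3*r - 4.
Check whether g > 3*r - 6 ∧ pos = 0 implies it.
Countermodel: at the initial state g = -4, pos = 0, r = 0, the precondition holds but the weakest precondition fails.
Answer: invalid


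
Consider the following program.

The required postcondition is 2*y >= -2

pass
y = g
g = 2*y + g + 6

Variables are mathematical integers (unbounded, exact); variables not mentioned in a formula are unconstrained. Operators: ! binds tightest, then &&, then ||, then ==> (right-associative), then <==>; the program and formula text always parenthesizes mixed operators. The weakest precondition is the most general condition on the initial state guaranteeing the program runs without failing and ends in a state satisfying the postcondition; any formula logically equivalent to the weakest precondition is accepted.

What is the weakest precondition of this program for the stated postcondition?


Working backward. After the program, 2*y >= -2 must hold.
Before g := 2*y + g + 6: 2*y >= -2
Before y := g: 2*g >= -2
Before skip: 2*g >= -2
Answer: WP = 2*g >= -2


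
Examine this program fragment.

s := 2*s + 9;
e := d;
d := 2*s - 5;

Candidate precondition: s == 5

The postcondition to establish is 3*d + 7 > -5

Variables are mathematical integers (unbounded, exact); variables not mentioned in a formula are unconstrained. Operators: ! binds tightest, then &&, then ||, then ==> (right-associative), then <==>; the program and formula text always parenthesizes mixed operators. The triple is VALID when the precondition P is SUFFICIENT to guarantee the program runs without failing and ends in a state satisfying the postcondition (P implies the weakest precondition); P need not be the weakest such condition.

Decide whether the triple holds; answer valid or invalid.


Working backward. After the program, the postcondition 3*d + 7 > -5 must hold; in canonical form it is 3*d > -12.
Before d := 2*s - 5: 6*s > 3
Before e := d: 6*s > 3
Before s := 2*s + 9: 12*s > -51
The weakest precondition is 12*s > -51.
Check whether s == 5 implies it.
Every state satisfying the precondition satisfies the weakest precondition: the implication holds.
Answer: valid


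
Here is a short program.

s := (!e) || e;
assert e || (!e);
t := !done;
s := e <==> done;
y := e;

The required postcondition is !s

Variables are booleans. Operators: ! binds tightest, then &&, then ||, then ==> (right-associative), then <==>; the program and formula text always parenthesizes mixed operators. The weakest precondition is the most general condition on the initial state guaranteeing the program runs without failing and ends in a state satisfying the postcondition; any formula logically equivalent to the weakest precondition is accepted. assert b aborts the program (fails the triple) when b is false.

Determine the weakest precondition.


Working backward. After the program, !s must hold.
Before y := e: !s
Before s := e <==> done: !(e <==> done)
Before t := !done: !(e <==> done)
Before assert e || (!e): !(e <==> done)
Before s := (!e) || e: !(e <==> done)
Answer: WP = !(e <==> done)


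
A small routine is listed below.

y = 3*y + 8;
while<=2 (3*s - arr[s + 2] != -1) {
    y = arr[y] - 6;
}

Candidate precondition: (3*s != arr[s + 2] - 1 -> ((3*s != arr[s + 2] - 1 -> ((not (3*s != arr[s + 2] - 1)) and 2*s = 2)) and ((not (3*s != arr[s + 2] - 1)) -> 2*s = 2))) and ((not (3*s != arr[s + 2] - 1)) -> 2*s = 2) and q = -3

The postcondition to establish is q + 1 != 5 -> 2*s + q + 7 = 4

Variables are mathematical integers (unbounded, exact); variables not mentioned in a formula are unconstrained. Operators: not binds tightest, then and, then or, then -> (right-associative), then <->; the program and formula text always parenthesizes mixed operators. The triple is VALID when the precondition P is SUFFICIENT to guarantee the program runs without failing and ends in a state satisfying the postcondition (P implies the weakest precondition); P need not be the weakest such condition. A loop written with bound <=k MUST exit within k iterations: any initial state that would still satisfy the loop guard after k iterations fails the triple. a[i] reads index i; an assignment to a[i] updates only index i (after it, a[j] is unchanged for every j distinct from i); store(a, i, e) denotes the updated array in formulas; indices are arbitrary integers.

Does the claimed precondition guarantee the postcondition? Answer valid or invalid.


Working backward. After the program, the postcondition q + 1 != 5 -> 2*s + q + 7 = 4 must hold; in canonical form it is q != 4 -> q + 2*s = -3.
Before the loop (bound <=2), unroll the exhaustion recursion (WP_0 = exit-now case; WP_j = one more guarded iteration, up to j = 2):
  WP_0: (not (3*s != arr[s + 2] - 1)) and (q != 4 -> q + 2*s = -3)
  WP_1: (3*s != arr[s + 2] - 1 -> ((not (3*s != arr[s + 2] - 1)) and (q != 4 -> q + 2*s = -3))) and ((not (3*s != arr[s + 2] - 1)) -> (q != 4 -> q + 2*s = -3))
  WP_2: (3*s != arr[s + 2] - 1 -> ((3*s != arr[s + 2] - 1 -> ((not (3*s != arr[s + 2] - 1)) and (q != 4 -> q + 2*s = -3))) and ((not (3*s != arr[s + 2] - 1)) -> (q != 4 -> q + 2*s = -3)))) and ((not (3*s != arr[s + 2] - 1)) -> (q != 4 -> q + 2*s = -3))
So before the loop: (3*s != arr[s + 2] - 1 -> ((3*s != arr[s + 2] - 1 -> ((not (3*s != arr[s + 2] - 1)) and (q != 4 -> q + 2*s = -3))) and ((not (3*s != arr[s + 2] - 1)) -> (q != 4 -> q + 2*s = -3)))) and ((not (3*s != arr[s + 2] - 1)) -> (q != 4 -> q + 2*s = -3))
Before y := 3*y + 8: (3*s != arr[s + 2] - 1 -> ((3*s != arr[s + 2] - 1 -> ((not (3*s != arr[s + 2] - 1)) and (q != 4 -> q + 2*s = -3))) and ((not (3*s != arr[s + 2] - 1)) -> (q != 4 -> q + 2*s = -3)))) and ((not (3*s != arr[s + 2] - 1)) -> (q != 4 -> q + 2*s = -3))
The weakest precondition is (3*s != arr[s + 2] - 1 -> ((3*s != arr[s + 2] - 1 -> ((not (3*s != arr[s + 2] - 1)) and (q != 4 -> q + 2*s = -3))) and ((not (3*s != arr[s + 2] - 1)) -> (q != 4 -> q + 2*s = -3)))) and ((not (3*s != arr[s + 2] - 1)) -> (q != 4 -> q + 2*s = -3)).
Check whether (3*s != arr[s + 2] - 1 -> ((3*s != arr[s + 2] - 1 -> ((not (3*s != arr[s + 2] - 1)) and 2*s = 2)) and ((not (3*s != arr[s + 2] - 1)) -> 2*s = 2))) and ((not (3*s != arr[s + 2] - 1)) -> 2*s = 2) and q = -3 implies it.
Countermodel: at the initial state arr = {[3] = 4, elsewhere 4}, q = -3, s = 1, the precondition holds but the weakest precondition fails.
Answer: invalid


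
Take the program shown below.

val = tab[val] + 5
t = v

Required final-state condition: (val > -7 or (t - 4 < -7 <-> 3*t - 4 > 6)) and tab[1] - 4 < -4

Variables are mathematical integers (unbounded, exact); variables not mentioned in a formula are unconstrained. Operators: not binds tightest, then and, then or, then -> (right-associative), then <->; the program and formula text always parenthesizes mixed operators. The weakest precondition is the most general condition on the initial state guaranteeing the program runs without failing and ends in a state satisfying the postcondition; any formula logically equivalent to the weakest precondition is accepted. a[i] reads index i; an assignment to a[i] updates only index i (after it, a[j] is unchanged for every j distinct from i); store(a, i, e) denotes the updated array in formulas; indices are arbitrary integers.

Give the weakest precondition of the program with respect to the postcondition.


Working backward. After the program, the postcondition (val > -7 or (t - 4 < -7 <-> 3*t - 4 > 6)) and tab[1] - 4 < -4 must hold; in canonical form it is (val > -7 or (t < -3 <-> 3*t > 10)) and tab[1] < 0.
Before t := v: (val > -7 or (v < -3 <-> 3*v > 10)) and tab[1] < 0
Before val := tab[val] + 5: (tab[val] > -12 or (v < -3 <-> 3*v > 10)) and tab[1] < 0
Answer: WP = (tab[val] > -12 or (v < -3 <-> 3*v > 10)) and tab[1] < 0


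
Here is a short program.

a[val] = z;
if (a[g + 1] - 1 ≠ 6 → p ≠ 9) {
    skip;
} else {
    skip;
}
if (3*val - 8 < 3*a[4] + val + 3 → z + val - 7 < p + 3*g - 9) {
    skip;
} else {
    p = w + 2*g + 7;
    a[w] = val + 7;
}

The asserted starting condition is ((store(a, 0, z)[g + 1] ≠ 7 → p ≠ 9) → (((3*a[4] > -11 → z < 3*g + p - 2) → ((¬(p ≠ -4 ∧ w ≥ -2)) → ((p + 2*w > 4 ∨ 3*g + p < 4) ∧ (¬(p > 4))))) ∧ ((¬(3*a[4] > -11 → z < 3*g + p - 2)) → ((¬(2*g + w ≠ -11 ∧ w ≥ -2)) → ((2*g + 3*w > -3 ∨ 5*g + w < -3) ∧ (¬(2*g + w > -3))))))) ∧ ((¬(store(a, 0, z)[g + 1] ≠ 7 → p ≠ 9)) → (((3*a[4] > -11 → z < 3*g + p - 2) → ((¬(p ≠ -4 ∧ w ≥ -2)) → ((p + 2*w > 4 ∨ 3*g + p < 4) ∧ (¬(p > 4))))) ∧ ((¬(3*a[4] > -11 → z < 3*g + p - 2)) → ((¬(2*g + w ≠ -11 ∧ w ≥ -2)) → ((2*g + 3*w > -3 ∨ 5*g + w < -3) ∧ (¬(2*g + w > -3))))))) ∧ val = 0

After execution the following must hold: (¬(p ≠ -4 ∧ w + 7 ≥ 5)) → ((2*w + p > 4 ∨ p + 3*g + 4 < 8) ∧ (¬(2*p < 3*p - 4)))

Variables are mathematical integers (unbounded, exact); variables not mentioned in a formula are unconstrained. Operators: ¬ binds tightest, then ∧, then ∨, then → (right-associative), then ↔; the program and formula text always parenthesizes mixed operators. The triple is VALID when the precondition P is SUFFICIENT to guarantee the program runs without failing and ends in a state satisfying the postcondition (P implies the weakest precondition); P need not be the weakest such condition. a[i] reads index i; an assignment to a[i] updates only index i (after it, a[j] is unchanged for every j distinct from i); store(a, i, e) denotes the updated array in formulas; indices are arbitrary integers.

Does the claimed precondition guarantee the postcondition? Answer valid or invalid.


Working backward. After the program, the postcondition (¬(p ≠ -4 ∧ w + 7 ≥ 5)) → ((2*w + p > 4 ∨ p + 3*g + 4 < 8) ∧ (¬(2*p < 3*p - 4))) must hold; in canonical form it is (¬(p ≠ -4 ∧ w ≥ -2)) → ((p + 2*w > 4 ∨ 3*g + p < 4) ∧ (¬(p > 4))).
Then branch requires (¬(p ≠ -4 ∧ w ≥ -2)) → ((p + 2*w > 4 ∨ 3*g + p < 4) ∧ (¬(p > 4))); else branch requires (¬(2*g + w ≠ -11 ∧ w ≥ -2)) → ((2*g + 3*w > -3 ∨ 5*g + w < -3) ∧ (¬(2*g + w > -3))).
Before the if: ((2*val < 3*a[4] + 11 → val + z < 3*g + p - 2) → ((¬(p ≠ -4 ∧ w ≥ -2)) → ((p + 2*w > 4 ∨ 3*g + p < 4) ∧ (¬(p > 4))))) ∧ ((¬(2*val < 3*a[4] + 11 → val + z < 3*g + p - 2)) → ((¬(2*g + w ≠ -11 ∧ w ≥ -2)) → ((2*g + 3*w > -3 ∨ 5*g + w < -3) ∧ (¬(2*g + w > -3)))))
Then branch requires ((2*val < 3*a[4] + 11 → val + z < 3*g + p - 2) → ((¬(p ≠ -4 ∧ w ≥ -2)) → ((p + 2*w > 4 ∨ 3*g + p < 4) ∧ (¬(p > 4))))) ∧ ((¬(2*val < 3*a[4] + 11 → val + z < 3*g + p - 2)) → ((¬(2*g + w ≠ -11 ∧ w ≥ -2)) → ((2*g + 3*w > -3 ∨ 5*g + w < -3) ∧ (¬(2*g + w > -3))))); else branch requires ((2*val < 3*a[4] + 11 → val + z < 3*g + p - 2) → ((¬(p ≠ -4 ∧ w ≥ -2)) → ((p + 2*w > 4 ∨ 3*g + p < 4) ∧ (¬(p > 4))))) ∧ ((¬(2*val < 3*a[4] + 11 → val + z < 3*g + p - 2)) → ((¬(2*g + w ≠ -11 ∧ w ≥ -2)) → ((2*g + 3*w > -3 ∨ 5*g + w < -3) ∧ (¬(2*g + w > -3))))).
Before the if: ((a[g + 1] ≠ 7 → p ≠ 9) → (((2*val < 3*a[4] + 11 → val + z < 3*g + p - 2) → ((¬(p ≠ -4 ∧ w ≥ -2)) → ((p + 2*w > 4 ∨ 3*g + p < 4) ∧ (¬(p > 4))))) ∧ ((¬(2*val < 3*a[4] + 11 → val + z < 3*g + p - 2)) → ((¬(2*g + w ≠ -11 ∧ w ≥ -2)) → ((2*g + 3*w > -3 ∨ 5*g + w < -3) ∧ (¬(2*g + w > -3))))))) ∧ ((¬(a[g + 1] ≠ 7 → p ≠ 9)) → (((2*val < 3*a[4] + 11 → val + z < 3*g + p - 2) → ((¬(p ≠ -4 ∧ w ≥ -2)) → ((p + 2*w > 4 ∨ 3*g + p < 4) ∧ (¬(p > 4))))) ∧ ((¬(2*val < 3*a[4] + 11 → val + z < 3*g + p - 2)) → ((¬(2*g + w ≠ -11 ∧ w ≥ -2)) → ((2*g + 3*w > -3 ∨ 5*g + w < -3) ∧ (¬(2*g + w > -3)))))))
Before a[val] := z: ((store(a, val, z)[g + 1] ≠ 7 → p ≠ 9) → (((2*val < 3*store(a, val, z)[4] + 11 → val + z < 3*g + p - 2) → ((¬(p ≠ -4 ∧ w ≥ -2)) → ((p + 2*w > 4 ∨ 3*g + p < 4) ∧ (¬(p > 4))))) ∧ ((¬(2*val < 3*store(a, val, z)[4] + 11 → val + z < 3*g + p - 2)) → ((¬(2*g + w ≠ -11 ∧ w ≥ -2)) → ((2*g + 3*w > -3 ∨ 5*g + w < -3) ∧ (¬(2*g + w > -3))))))) ∧ ((¬(store(a, val, z)[g + 1] ≠ 7 → p ≠ 9)) → (((2*val < 3*store(a, val, z)[4] + 11 → val + z < 3*g + p - 2) → ((¬(p ≠ -4 ∧ w ≥ -2)) → ((p + 2*w > 4 ∨ 3*g + p < 4) ∧ (¬(p > 4))))) ∧ ((¬(2*val < 3*store(a, val, z)[4] + 11 → val + z < 3*g + p - 2)) → ((¬(2*g + w ≠ -11 ∧ w ≥ -2)) → ((2*g + 3*w > -3 ∨ 5*g + w < -3) ∧ (¬(2*g + w > -3)))))))
The weakest precondition is ((store(a, val, z)[g + 1] ≠ 7 → p ≠ 9) → (((2*val < 3*store(a, val, z)[4] + 11 → val + z < 3*g + p - 2) → ((¬(p ≠ -4 ∧ w ≥ -2)) → ((p + 2*w > 4 ∨ 3*g + p < 4) ∧ (¬(p > 4))))) ∧ ((¬(2*val < 3*store(a, val, z)[4] + 11 → val + z < 3*g + p - 2)) → ((¬(2*g + w ≠ -11 ∧ w ≥ -2)) → ((2*g + 3*w > -3 ∨ 5*g + w < -3) ∧ (¬(2*g + w > -3))))))) ∧ ((¬(store(a, val, z)[g + 1] ≠ 7 → p ≠ 9)) → (((2*val < 3*store(a, val, z)[4] + 11 → val + z < 3*g + p - 2) → ((¬(p ≠ -4 ∧ w ≥ -2)) → ((p + 2*w > 4 ∨ 3*g + p < 4) ∧ (¬(p > 4))))) ∧ ((¬(2*val < 3*store(a, val, z)[4] + 11 → val + z < 3*g + p - 2)) → ((¬(2*g + w ≠ -11 ∧ w ≥ -2)) → ((2*g + 3*w > -3 ∨ 5*g + w < -3) ∧ (¬(2*g + w > -3))))))).
Check whether ((store(a, 0, z)[g + 1] ≠ 7 → p ≠ 9) → (((3*a[4] > -11 → z < 3*g + p - 2) → ((¬(p ≠ -4 ∧ w ≥ -2)) → ((p + 2*w > 4 ∨ 3*g + p < 4) ∧ (¬(p > 4))))) ∧ ((¬(3*a[4] > -11 → z < 3*g + p - 2)) → ((¬(2*g + w ≠ -11 ∧ w ≥ -2)) → ((2*g + 3*w > -3 ∨ 5*g + w < -3) ∧ (¬(2*g + w > -3))))))) ∧ ((¬(store(a, 0, z)[g + 1] ≠ 7 → p ≠ 9)) → (((3*a[4] > -11 → z < 3*g + p - 2) → ((¬(p ≠ -4 ∧ w ≥ -2)) → ((p + 2*w > 4 ∨ 3*g + p < 4) ∧ (¬(p > 4))))) ∧ ((¬(3*a[4] > -11 → z < 3*g + p - 2)) → ((¬(2*g + w ≠ -11 ∧ w ≥ -2)) → ((2*g + 3*w > -3 ∨ 5*g + w < -3) ∧ (¬(2*g + w > -3))))))) ∧ val = 0 implies it.
Every state satisfying the precondition satisfies the weakest precondition: the implication holds.
Answer: valid


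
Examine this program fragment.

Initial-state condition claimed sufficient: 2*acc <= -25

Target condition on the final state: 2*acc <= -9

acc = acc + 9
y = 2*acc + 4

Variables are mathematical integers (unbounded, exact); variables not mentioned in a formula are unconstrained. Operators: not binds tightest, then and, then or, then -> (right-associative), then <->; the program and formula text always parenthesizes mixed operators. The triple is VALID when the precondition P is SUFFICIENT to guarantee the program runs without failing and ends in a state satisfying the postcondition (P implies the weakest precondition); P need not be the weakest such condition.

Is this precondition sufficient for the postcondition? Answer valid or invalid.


Working backward. After the program, 2*acc <= -9 must hold.
Before y := 2*acc + 4: 2*acc <= -9
Before acc := acc + 9: 2*acc <= -27
The weakest precondition is 2*acc <= -27.
Check whether 2*acc <= -25 implies it.
Countermodel: at the initial state acc = -13, the precondition holds but the weakest precondition fails.
Answer: invalid


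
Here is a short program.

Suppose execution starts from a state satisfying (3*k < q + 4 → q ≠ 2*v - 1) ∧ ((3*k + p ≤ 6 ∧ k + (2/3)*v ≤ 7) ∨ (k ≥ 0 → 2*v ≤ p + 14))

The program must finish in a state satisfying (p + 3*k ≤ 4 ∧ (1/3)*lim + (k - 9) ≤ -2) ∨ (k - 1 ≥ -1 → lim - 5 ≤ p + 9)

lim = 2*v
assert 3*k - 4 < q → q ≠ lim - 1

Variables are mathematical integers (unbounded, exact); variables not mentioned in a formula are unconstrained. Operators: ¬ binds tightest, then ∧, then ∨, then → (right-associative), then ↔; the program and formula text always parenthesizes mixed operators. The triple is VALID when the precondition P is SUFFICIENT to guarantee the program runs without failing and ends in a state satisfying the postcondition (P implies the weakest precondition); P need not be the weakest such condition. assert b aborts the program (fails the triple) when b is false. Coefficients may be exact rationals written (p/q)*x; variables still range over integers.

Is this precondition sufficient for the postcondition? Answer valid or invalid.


Working backward. After the program, the postcondition (p + 3*k ≤ 4 ∧ (1/3)*lim + (k - 9) ≤ -2) ∨ (k - 1 ≥ -1 → lim - 5 ≤ p + 9) must hold; in canonical form it is (3*k + p ≤ 4 ∧ k + (1/3)*lim ≤ 7) ∨ (k ≥ 0 → lim ≤ p + 14).
Before assert 3*k - 4 < q → q ≠ lim - 1: (3*k < q + 4 → q ≠ lim - 1) ∧ ((3*k + p ≤ 4 ∧ k + (1/3)*lim ≤ 7) ∨ (k ≥ 0 → lim ≤ p + 14))
Before lim := 2*v: (3*k < q + 4 → q ≠ 2*v - 1) ∧ ((3*k + p ≤ 4 ∧ k + (2/3)*v ≤ 7) ∨ (k ≥ 0 → 2*v ≤ p + 14))
The weakest precondition is (3*k < q + 4 → q ≠ 2*v - 1) ∧ ((3*k + p ≤ 4 ∧ k + (2/3)*v ≤ 7) ∨ (k ≥ 0 → 2*v ≤ p + 14)).
Check whether (3*k < q + 4 → q ≠ 2*v - 1) ∧ ((3*k + p ≤ 6 ∧ k + (2/3)*v ≤ 7) ∨ (k ≥ 0 → 2*v ≤ p + 14)) implies it.
Countermodel: at the initial state k = 0, p = 5, q = 20, v = 10, the precondition holds but the weakest precondition fails.
Answer: invalid


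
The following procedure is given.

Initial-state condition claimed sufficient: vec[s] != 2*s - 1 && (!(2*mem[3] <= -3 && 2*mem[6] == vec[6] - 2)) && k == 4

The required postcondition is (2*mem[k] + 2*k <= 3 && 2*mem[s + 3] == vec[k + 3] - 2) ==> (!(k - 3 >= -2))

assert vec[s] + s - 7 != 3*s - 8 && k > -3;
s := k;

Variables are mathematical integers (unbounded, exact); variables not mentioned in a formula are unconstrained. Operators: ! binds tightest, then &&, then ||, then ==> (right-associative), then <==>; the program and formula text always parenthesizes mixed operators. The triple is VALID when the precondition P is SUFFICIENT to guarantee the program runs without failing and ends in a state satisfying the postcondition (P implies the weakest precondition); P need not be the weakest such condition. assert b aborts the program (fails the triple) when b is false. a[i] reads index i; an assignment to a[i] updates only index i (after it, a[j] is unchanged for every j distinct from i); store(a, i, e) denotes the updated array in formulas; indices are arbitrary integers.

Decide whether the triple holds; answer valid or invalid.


Working backward. After the program, the postcondition (2*mem[k] + 2*k <= 3 && 2*mem[s + 3] == vec[k + 3] - 2) ==> (!(k - 3 >= -2)) must hold; in canonical form it is (2*mem[k] + 2*k <= 3 && 2*mem[s + 3] == vec[k + 3] - 2) ==> (!(k >= 1)).
Before s := k: (2*mem[k] + 2*k <= 3 && 2*mem[k + 3] == vec[k + 3] - 2) ==> (!(k >= 1))
Before assert vec[s] + s - 7 != 3*s - 8 && k > -3: vec[s] != 2*s - 1 && k > -3 && ((2*mem[k] + 2*k <= 3 && 2*mem[k + 3] == vec[k + 3] - 2) ==> (!(k >= 1)))
The weakest precondition is vec[s] != 2*s - 1 && k > -3 && ((2*mem[k] + 2*k <= 3 && 2*mem[k + 3] == vec[k + 3] - 2) ==> (!(k >= 1))).
Check whether vec[s] != 2*s - 1 && (!(2*mem[3] <= -3 && 2*mem[6] == vec[6] - 2)) && k == 4 implies it.
Countermodel: at the initial state k = 4, mem = {[0] = 27727, [3] = 27727, [4] = -3, [6] = 11794, [7] = 27727, elsewhere 27727}, s = 0, vec = {[0] = 30152, [3] = 55456, [4] = 55456, [6] = 23591, [7] = 55456, elsewhere 55456}, the precondition holds but the weakest precondition fails.
Answer: invalid


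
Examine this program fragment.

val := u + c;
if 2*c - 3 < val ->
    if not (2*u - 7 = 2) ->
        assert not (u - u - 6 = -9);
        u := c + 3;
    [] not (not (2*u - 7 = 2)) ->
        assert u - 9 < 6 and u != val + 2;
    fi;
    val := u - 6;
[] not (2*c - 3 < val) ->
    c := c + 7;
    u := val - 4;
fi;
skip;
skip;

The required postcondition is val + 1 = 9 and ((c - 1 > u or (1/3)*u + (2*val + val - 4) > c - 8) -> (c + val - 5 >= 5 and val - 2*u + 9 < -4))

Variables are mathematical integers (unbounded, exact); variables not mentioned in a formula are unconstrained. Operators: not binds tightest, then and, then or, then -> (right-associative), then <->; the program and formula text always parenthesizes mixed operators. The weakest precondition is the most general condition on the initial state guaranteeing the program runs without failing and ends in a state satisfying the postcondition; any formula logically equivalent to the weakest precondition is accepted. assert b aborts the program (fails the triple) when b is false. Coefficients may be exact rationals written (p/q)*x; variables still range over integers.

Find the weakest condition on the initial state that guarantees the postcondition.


Working backward. After the program, the postcondition val + 1 = 9 and ((c - 1 > u or (1/3)*u + (2*val + val - 4) > c - 8) -> (c + val - 5 >= 5 and val - 2*u + 9 < -4)) must hold; in canonical form it is val = 8 and ((c > u + 1 or (1/3)*u + 3*val > c - 4) -> (c + val >= 10 and val < 2*u - 13)).
Before skip: val = 8 and ((c > u + 1 or (1/3)*u + 3*val > c - 4) -> (c + val >= 10 and val < 2*u - 13))
Before skip: val = 8 and ((c > u + 1 or (1/3)*u + 3*val > c - 4) -> (c + val >= 10 and val < 2*u - 13))
Then branch requires ((not (2*u = 9)) -> (c = 11 and ((7/3)*c > 4 -> (2*c >= 13 and c > 4)))) and (2*u = 9 -> (u < 15 and u != val + 2 and u = 14 and ((c > u + 1 or (10/3)*u > c + 14) -> (c + u >= 16 and u > 7)))); else branch requires val = 8 and ((c > val - 10 or (10/3)*val > c + 13/3) -> (c + val >= 3 and val > 21)).
Before the if: (2*c < val + 3 -> (((not (2*u = 9)) -> (c = 11 and ((7/3)*c > 4 -> (2*c >= 13 and c > 4)))) and (2*u = 9 -> (u < 15 and u != val + 2 and u = 14 and ((c > u + 1 or (10/3)*u > c + 14) -> (c + u >= 16 and u > 7)))))) and ((not (2*c < val + 3)) -> (val = 8 and ((c > val - 10 or (10/3)*val > c + 13/3) -> (c + val >= 3 and val > 21))))
Before val := u + c: (c < u + 3 -> (((not (2*u = 9)) -> (c = 11 and ((7/3)*c > 4 -> (2*c >= 13 and c > 4)))) and (2*u = 9 -> (u < 15 and c != -2 and u = 14 and ((c > u + 1 or (10/3)*u > c + 14) -> (c + u >= 16 and u > 7)))))) and ((not (c < u + 3)) -> (c + u = 8 and ((u < 10 or (7/3)*c + (10/3)*u > 13/3) -> (2*c + u >= 3 and c + u > 21))))
Answer: WP = (c < u + 3 -> (((not (2*u = 9)) -> (c = 11 and ((7/3)*c > 4 -> (2*c >= 13 and c > 4)))) and (2*u = 9 -> (u < 15 and c != -2 and u = 14 and ((c > u + 1 or (10/3)*u > c + 14) -> (c + u >= 16 and u > 7)))))) and ((not (c < u + 3)) -> (c + u = 8 and ((u < 10 or (7/3)*c + (10/3)*u > 13/3) -> (2*c + u >= 3 and c + u > 21))))


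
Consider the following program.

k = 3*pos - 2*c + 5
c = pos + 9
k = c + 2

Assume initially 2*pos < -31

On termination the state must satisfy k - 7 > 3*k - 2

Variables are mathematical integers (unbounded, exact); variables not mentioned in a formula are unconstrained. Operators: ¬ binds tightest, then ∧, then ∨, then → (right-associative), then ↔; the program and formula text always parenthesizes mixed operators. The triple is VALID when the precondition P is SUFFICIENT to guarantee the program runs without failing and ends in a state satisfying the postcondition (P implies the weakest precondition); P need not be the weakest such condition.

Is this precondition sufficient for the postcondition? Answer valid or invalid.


Working backward. After the program, the postcondition k - 7 > 3*k - 2 must hold; in canonical form it is 2*k < -5.
Before k := c + 2: 2*c < -9
Before c := pos + 9: 2*pos < -27
Before k := 3*pos - 2*c + 5: 2*pos < -27
The weakest precondition is 2*pos < -27.
Check whether 2*pos < -31 implies it.
Every state satisfying the precondition satisfies the weakest precondition: the implication holds.
Answer: valid


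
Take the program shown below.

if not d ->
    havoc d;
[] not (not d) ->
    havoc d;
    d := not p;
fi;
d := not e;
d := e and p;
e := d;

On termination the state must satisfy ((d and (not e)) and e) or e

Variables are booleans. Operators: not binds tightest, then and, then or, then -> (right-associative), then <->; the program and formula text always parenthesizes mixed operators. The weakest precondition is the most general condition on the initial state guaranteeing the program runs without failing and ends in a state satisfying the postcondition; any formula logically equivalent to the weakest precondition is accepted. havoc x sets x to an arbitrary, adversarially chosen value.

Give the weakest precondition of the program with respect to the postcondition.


Working backward. After the program, the postcondition ((d and (not e)) and e) or e must hold; in canonical form it is e.
Before e := d: d
Before d := e and p: e and p
Before d := not e: e and p
Then branch requires e and p; else branch requires e and p.
Before the if: ((not d) -> (e and p)) and (d -> (e and p))
Answer: WP = ((not d) -> (e and p)) and (d -> (e and p))


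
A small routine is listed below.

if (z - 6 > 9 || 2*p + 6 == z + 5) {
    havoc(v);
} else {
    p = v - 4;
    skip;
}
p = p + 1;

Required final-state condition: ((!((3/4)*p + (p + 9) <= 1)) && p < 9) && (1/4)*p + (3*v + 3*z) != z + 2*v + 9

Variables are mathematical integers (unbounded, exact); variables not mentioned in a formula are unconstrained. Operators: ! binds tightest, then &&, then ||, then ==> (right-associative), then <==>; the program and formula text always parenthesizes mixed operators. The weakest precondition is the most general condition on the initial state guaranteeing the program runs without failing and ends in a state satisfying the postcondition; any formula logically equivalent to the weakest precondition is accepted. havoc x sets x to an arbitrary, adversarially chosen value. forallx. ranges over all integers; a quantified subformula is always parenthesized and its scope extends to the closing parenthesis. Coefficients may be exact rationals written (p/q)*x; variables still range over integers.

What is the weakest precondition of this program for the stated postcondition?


Working backward. After the program, the postcondition ((!((3/4)*p + (p + 9) <= 1)) && p < 9) && (1/4)*p + (3*v + 3*z) != z + 2*v + 9 must hold; in canonical form it is (!((7/4)*p <= -8)) && p < 9 && (1/4)*p + v + 2*z != 9.
Before p := p + 1: (!((7/4)*p <= -39/4)) && p < 8 && (1/4)*p + v + 2*z != 35/4
Then branch requires forall v_1. ((!((7/4)*p <= -39/4)) && p < 8 && (1/4)*p + v_1 + 2*z != 35/4); else branch requires (!((7/4)*v <= -11/4)) && v < 12 && (5/4)*v + 2*z != 39/4.
Before the if: ((z > 15 || 2*p == z - 1) ==> (forall v_1. ((!((7/4)*p <= -39/4)) && p < 8 && (1/4)*p + v_1 + 2*z != 35/4))) && ((!(z > 15 || 2*p == z - 1)) ==> ((!((7/4)*v <= -11/4)) && v < 12 && (5/4)*v + 2*z != 39/4))
Answer: WP = ((z > 15 || 2*p == z - 1) ==> (forall v_1. ((!((7/4)*p <= -39/4)) && p < 8 && (1/4)*p + v_1 + 2*z != 35/4))) && ((!(z > 15 || 2*p == z - 1)) ==> ((!((7/4)*v <= -11/4)) && v < 12 && (5/4)*v + 2*z != 39/4))


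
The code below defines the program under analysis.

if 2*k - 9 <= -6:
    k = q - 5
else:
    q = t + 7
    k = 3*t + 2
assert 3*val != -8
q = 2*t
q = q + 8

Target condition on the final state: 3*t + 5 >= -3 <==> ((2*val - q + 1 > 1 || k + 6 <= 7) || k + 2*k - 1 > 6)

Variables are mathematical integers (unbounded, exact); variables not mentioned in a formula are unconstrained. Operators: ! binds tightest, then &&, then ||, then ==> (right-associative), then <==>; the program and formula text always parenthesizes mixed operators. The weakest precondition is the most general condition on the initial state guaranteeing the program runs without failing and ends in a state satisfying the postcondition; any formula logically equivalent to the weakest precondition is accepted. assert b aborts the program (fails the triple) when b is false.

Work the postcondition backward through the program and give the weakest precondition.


Working backward. After the program, the postcondition 3*t + 5 >= -3 <==> ((2*val - q + 1 > 1 || k + 6 <= 7) || k + 2*k - 1 > 6) must hold; in canonical form it is 3*t >= -8 <==> (2*val > q || k <= 1 || 3*k > 7).
Before q := q + 8: 3*t >= -8 <==> (2*val > q + 8 || k <= 1 || 3*k > 7)
Before q := 2*t: 3*t >= -8 <==> (2*val > 2*t + 8 || k <= 1 || 3*k > 7)
Before assert 3*val != -8: 3*val != -8 && (3*t >= -8 <==> (2*val > 2*t + 8 || k <= 1 || 3*k > 7))
Then branch requires 3*val != -8 && (3*t >= -8 <==> (2*val > 2*t + 8 || q <= 6 || 3*q > 22)); else branch requires 3*val != -8 && (3*t >= -8 <==> (2*val > 2*t + 8 || 3*t <= -1 || 9*t > 1)).
Before the if: (2*k <= 3 ==> (3*val != -8 && (3*t >= -8 <==> (2*val > 2*t + 8 || q <= 6 || 3*q > 22)))) && ((!(2*k <= 3)) ==> (3*val != -8 && (3*t >= -8 <==> (2*val > 2*t + 8 || 3*t <= -1 || 9*t > 1))))
Answer: WP = (2*k <= 3 ==> (3*val != -8 && (3*t >= -8 <==> (2*val > 2*t + 8 || q <= 6 || 3*q > 22)))) && ((!(2*k <= 3)) ==> (3*val != -8 && (3*t >= -8 <==> (2*val > 2*t + 8 || 3*t <= -1 || 9*t > 1))))


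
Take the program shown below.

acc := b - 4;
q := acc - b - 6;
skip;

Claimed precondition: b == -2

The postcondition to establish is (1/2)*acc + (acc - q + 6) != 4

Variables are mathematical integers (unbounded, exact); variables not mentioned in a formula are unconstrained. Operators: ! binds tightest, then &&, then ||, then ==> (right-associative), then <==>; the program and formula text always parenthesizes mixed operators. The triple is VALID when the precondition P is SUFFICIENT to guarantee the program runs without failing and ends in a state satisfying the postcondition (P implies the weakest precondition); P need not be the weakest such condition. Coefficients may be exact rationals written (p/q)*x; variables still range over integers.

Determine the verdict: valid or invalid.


Working backward. After the program, the postcondition (1/2)*acc + (acc - q + 6) != 4 must hold; in canonical form it is (3/2)*acc != q - 2.
Before skip: (3/2)*acc != q - 2
Before q := acc - b - 6: (1/2)*acc + b != -8
Before acc := b - 4: (3/2)*b != -6
The weakest precondition is (3/2)*b != -6.
Check whether b == -2 implies it.
Every state satisfying the precondition satisfies the weakest precondition: the implication holds.
Answer: valid


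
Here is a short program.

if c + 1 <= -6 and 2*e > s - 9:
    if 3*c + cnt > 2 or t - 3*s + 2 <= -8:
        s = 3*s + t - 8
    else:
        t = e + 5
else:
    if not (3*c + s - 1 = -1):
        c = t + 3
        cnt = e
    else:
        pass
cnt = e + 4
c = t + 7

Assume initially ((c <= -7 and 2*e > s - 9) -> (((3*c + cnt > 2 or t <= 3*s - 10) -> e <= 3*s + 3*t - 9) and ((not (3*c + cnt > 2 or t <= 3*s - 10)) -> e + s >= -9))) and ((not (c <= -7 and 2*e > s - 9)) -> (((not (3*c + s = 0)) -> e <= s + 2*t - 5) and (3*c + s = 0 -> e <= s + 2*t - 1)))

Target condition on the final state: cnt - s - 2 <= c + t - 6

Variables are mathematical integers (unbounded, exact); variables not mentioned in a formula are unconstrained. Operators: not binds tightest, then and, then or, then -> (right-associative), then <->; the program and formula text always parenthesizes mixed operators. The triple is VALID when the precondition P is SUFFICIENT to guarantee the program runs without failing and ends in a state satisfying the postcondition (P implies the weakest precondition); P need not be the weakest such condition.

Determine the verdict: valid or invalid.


Working backward. After the program, the postcondition cnt - s - 2 <= c + t - 6 must hold; in canonical form it is cnt <= c + s + t - 4.
Before c := t + 7: cnt <= s + 2*t + 3
Before cnt := e + 4: e <= s + 2*t - 1
Then branch requires ((3*c + cnt > 2 or t <= 3*s - 10) -> e <= 3*s + 3*t - 9) and ((not (3*c + cnt > 2 or t <= 3*s - 10)) -> e + s >= -9); else branch requires ((not (3*c + s = 0)) -> e <= s + 2*t - 1) and (3*c + s = 0 -> e <= s + 2*t - 1).
Before the if: ((c <= -7 and 2*e > s - 9) -> (((3*c + cnt > 2 or t <= 3*s - 10) -> e <= 3*s + 3*t - 9) and ((not (3*c + cnt > 2 or t <= 3*s - 10)) -> e + s >= -9))) and ((not (c <= -7 and 2*e > s - 9)) -> (((not (3*c + s = 0)) -> e <= s + 2*t - 1) and (3*c + s = 0 -> e <= s + 2*t - 1)))
The weakest precondition is ((c <= -7 and 2*e > s - 9) -> (((3*c + cnt > 2 or t <= 3*s - 10) -> e <= 3*s + 3*t - 9) and ((not (3*c + cnt > 2 or t <= 3*s - 10)) -> e + s >= -9))) and ((not (c <= -7 and 2*e > s - 9)) -> (((not (3*c + s = 0)) -> e <= s + 2*t - 1) and (3*c + s = 0 -> e <= s + 2*t - 1))).
Check whether ((c <= -7 and 2*e > s - 9) -> (((3*c + cnt > 2 or t <= 3*s - 10) -> e <= 3*s + 3*t - 9) and ((not (3*c + cnt > 2 or t <= 3*s - 10)) -> e + s >= -9))) and ((not (c <= -7 and 2*e > s - 9)) -> (((not (3*c + s = 0)) -> e <= s + 2*t - 5) and (3*c + s = 0 -> e <= s + 2*t - 1))) implies it.
Every state satisfying the precondition satisfies the weakest precondition: the implication holds.
Answer: valid
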